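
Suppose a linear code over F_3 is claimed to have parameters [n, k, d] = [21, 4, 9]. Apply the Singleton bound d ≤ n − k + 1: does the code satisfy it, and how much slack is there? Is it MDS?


Singleton RHS = n − k + 1 = 18, slack = 9, bound satisfied, not MDS.

Singleton bound: d ≤ n − k + 1.
Here n = 21, k = 4, so n − k + 1 = 18.
Given d = 9, check d ≤ 18: YES.
Slack = (n − k + 1) − d = 9.
The code is NOT MDS (slack = 9 > 0).
Description: the claimed parameters are [21, 4, 9]_3; such a code would be non-MDS.


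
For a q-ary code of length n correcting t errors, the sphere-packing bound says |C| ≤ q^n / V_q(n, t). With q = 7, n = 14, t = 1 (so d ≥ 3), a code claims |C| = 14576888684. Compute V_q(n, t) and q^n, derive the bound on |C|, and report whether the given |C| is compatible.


V_q(n, t) = 85, q^n = 678223072849, Hamming bound = 7979094974, |C| = 14576888684 > bound (violated).

Step 1: Compute V_q(n, t) = Σ_{j=0}^1 C(n, j) (q−1)^j.
  j = 0: C(14,0)·(6)^0 = 1·1 = 1.
  j = 1: C(14,1)·(6)^1 = 14·6 = 84.
  V_q(n, t) = 1 + 84 = 85.
Step 2: q^n = 7^14 = 678223072849.
Step 3: Hamming bound ⌊q^n / V_q(n,t)⌋ = ⌊678223072849/85⌋ = 7979094974.
Step 4: Compare |C| = 14576888684 to 7979094974: violated.
The claimed |C| lies above the Hamming bound, so no 7-ary code of length 14 with d ≥ 3 can have 14576888684 codewords.


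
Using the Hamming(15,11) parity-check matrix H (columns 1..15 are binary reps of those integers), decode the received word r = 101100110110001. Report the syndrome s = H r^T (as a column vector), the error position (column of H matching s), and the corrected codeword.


s = (0, 1, 1, 1)^T, error position = 7, corrected codeword c = 101100010110001

Compute s = H r^T mod 2 one row at a time:
  s_1 = 1 + 0 + 1 + 1 + 0 + 0 + 0 + 1 = 4 ≡ 0 (mod 2).
  s_2 = 1 + 0 + 0 + 1 + 0 + 0 + 0 + 1 = 3 ≡ 1 (mod 2).
  s_3 = 0 + 1 + 0 + 1 + 1 + 1 + 0 + 1 = 5 ≡ 1 (mod 2).
  s_4 = 1 + 1 + 0 + 1 + 0 + 1 + 0 + 1 = 5 ≡ 1 (mod 2).
s = (0, 1, 1, 1)^T — this equals column 7 of H (binary 0111), so error is at position 7.
Correct: flip bit 7 of r = 101100110110001 to get c = 101100010110001.


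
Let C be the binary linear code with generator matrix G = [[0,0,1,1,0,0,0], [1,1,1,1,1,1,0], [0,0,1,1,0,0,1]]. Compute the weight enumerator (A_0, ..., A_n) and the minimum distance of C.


Weight distribution: A_0 = 1, A_1 = 1, A_2 = 1, A_3 = 1, A_4 = 1, A_5 = 1, A_6 = 1, A_7 = 1. Minimum distance d = 1.

Enumerate all 2^3 = 8 messages m ∈ F_2^3.
For each, compute codeword c = mG in F_2^7, then tally its weight.
  m = 000 → c = 0000000, weight = 0.
  m = 100 → c = 0011000, weight = 2.
  m = 010 → c = 1111110, weight = 6.
  m = 110 → c = 1100110, weight = 4.
  m = 001 → c = 0011001, weight = 3.
  m = 101 → c = 0000001, weight = 1.
  m = 011 → c = 1100111, weight = 5.
  m = 111 → c = 1111111, weight = 7.
Tally weights:
  weight 0: 1 codewords.
  weight 1: 1 codewords.
  weight 2: 1 codewords.
  weight 3: 1 codewords.
  weight 4: 1 codewords.
  weight 5: 1 codewords.
  weight 6: 1 codewords.
  weight 7: 1 codewords.
Minimum distance d = smallest w > 0 with A_w > 0 = 1.
Sanity: Σ A_w = 8 = 2^3 = 8 ✓.


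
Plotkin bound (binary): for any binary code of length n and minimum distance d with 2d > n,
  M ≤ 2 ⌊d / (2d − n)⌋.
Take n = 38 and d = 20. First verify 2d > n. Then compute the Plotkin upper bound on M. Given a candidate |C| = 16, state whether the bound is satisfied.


Plotkin bound M ≤ 20; given |C| = 16 ≤ bound (satisfied).

Check applicability: 2d = 40, n = 38.
2d − n = 2 > 0, so Plotkin applies.
Compute d/(2d−n) = 20/2 ≈ 10.0000.
⌊d/(2d−n)⌋ = 10.
Plotkin bound: M ≤ 2·10 = 20.
Given |C| = 16, check: satisfied.
This |C| is below the Plotkin bound.


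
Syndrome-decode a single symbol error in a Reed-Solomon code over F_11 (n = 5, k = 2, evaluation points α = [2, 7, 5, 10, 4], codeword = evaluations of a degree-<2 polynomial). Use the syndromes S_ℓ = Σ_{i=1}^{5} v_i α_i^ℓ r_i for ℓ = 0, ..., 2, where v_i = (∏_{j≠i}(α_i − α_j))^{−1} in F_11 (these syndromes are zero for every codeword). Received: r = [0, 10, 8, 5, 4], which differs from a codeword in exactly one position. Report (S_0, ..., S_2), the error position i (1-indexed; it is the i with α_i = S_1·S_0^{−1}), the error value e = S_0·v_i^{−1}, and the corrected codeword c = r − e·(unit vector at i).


S = (3, 4, 9), error at position 3, error magnitude e = 2, c = [0, 10, 6, 5, 4].

Step 1: column multipliers v_i = (∏_{j≠i}(α_i − α_j))^{−1} mod 11.
  i = 1 (α = 2): (2−7)(2−5)(2−10)(2−4) = (−5)·(−3)·(−8)·(−2) = 240 ≡ 9, so v_1 = 9^{−1} = 5 (mod 11).
  i = 2 (α = 7): (7−2)(7−5)(7−10)(7−4) = 5·2·(−3)·3 = −90 ≡ 9, so v_2 = 9^{−1} = 5 (mod 11).
  i = 3 (α = 5): (5−2)(5−7)(5−10)(5−4) = 3·(−2)·(−5)·1 = 30 ≡ 8, so v_3 = 8^{−1} = 7 (mod 11).
  i = 4 (α = 10): (10−2)(10−7)(10−5)(10−4) = 8·3·5·6 = 720 ≡ 5, so v_4 = 5^{−1} = 9 (mod 11).
  i = 5 (α = 4): (4−2)(4−7)(4−5)(4−10) = 2·(−3)·(−1)·(−6) = −36 ≡ 8, so v_5 = 8^{−1} = 7 (mod 11).
  v = [5, 5, 7, 9, 7].
Step 2: syndromes of r = [0, 10, 8, 5, 4] (all sums mod 11).
  S_0 = Σ v_i r_i = 5·0 + 5·10 + 7·8 + 9·5 + 7·4 = 179 ≡ 3.
  S_1 = Σ v_i α_i r_i = 5·2·0 + 5·7·10 + 7·5·8 + 9·10·5 + 7·4·4 = 1192 ≡ 4.
  α_i^2 mod 11 = [4, 5, 3, 1, 5].
  S_2 = Σ v_i α_i^2 r_i = 5·4·0 + 5·5·10 + 7·3·8 + 9·1·5 + 7·5·4 = 603 ≡ 9.
  S = (3, 4, 9) ≠ 0, so r is not a codeword (an error is present).
Step 3: locate the error. For a single error e at position i, S_ℓ = v_i·e·α_i^ℓ, so α_err = S_1/S_0.
  S_0^{−1} = 3^{−1} = 4 (mod 11), so α_err = 4·4 = 16 ≡ 5 = α_3. Error position i = 3.
  Consistency check: S_2/S_1 = 9·3 = 27 ≡ 5 = α_err ✓ (single-error assumption holds).
Step 4: error magnitude e = S_0/v_3 = S_0·∏_{j≠3}(α_3 − α_j) = 3·8 = 24 ≡ 2 (mod 11).
Step 5: correct position 3: c_3 = r_3 − e = 8 − 2 ≡ 6 (mod 11). Hence c = [0, 10, 6, 5, 4].
  Check: interpolating c through the α_i gives m(x) = 7 + 2·x (degree < 2) with m(α_i) = c_i for every i, so c is indeed a codeword.


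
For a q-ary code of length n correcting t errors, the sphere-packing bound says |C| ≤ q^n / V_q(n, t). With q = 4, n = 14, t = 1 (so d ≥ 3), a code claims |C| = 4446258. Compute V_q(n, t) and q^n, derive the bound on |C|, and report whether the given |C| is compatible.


V_q(n, t) = 43, q^n = 268435456, Hamming bound = 6242685, |C| = 4446258 ≤ bound (satisfied).

Step 1: Compute V_q(n, t) = Σ_{j=0}^1 C(n, j) (q−1)^j.
  j = 0: C(14,0)·(3)^0 = 1·1 = 1.
  j = 1: C(14,1)·(3)^1 = 14·3 = 42.
  V_q(n, t) = 1 + 42 = 43.
Step 2: q^n = 4^14 = 268435456.
Step 3: Hamming bound ⌊q^n / V_q(n,t)⌋ = ⌊268435456/43⌋ = 6242685.
Step 4: Compare |C| = 4446258 to 6242685: satisfied.
The claimed |C| lies below the Hamming bound.


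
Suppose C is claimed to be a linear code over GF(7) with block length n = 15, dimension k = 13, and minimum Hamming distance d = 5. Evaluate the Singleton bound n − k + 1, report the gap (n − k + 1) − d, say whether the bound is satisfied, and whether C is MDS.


Singleton RHS = n − k + 1 = 3, slack = -2, bound violated (no such code; not MDS).

Singleton bound: d ≤ n − k + 1.
Here n = 15, k = 13, so n − k + 1 = 3.
Given d = 5, check d ≤ 3: NO.
Slack = (n − k + 1) − d = -2.
The slack is negative: d = 5 exceeds n − k + 1 = 3 by 2, so the Singleton bound is violated and no linear [15, 13, 5]_7 code can exist. In particular it is not MDS (MDS requires d = n − k + 1 exactly).
Description: the claimed parameters are [15, 13, 5]_7; such a code would be impossible (violates the Singleton bound).


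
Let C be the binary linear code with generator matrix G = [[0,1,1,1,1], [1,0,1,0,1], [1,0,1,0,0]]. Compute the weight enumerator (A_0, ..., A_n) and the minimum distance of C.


Weight distribution: A_0 = 1, A_1 = 1, A_2 = 1, A_3 = 3, A_4 = 2. Minimum distance d = 1.

Enumerate all 2^3 = 8 messages m ∈ F_2^3.
For each, compute codeword c = mG in F_2^5, then tally its weight.
  m = 000 → c = 00000, weight = 0.
  m = 100 → c = 01111, weight = 4.
  m = 010 → c = 10101, weight = 3.
  m = 110 → c = 11010, weight = 3.
  m = 001 → c = 10100, weight = 2.
  m = 101 → c = 11011, weight = 4.
  m = 011 → c = 00001, weight = 1.
  m = 111 → c = 01110, weight = 3.
Tally weights:
  weight 0: 1 codewords.
  weight 1: 1 codewords.
  weight 2: 1 codewords.
  weight 3: 3 codewords.
  weight 4: 2 codewords.
Minimum distance d = smallest w > 0 with A_w > 0 = 1.
Sanity: Σ A_w = 8 = 2^3 = 8 ✓.


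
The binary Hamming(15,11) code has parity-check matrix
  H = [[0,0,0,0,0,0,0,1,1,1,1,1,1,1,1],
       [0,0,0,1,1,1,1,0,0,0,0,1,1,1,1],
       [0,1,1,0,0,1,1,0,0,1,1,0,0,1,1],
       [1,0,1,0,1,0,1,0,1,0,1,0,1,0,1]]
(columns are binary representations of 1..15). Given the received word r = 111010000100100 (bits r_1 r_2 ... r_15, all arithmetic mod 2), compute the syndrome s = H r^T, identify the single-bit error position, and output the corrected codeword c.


s = (0, 0, 1, 0)^T, error position = 2, corrected codeword c = 101010000100100

Compute s = H r^T mod 2 one row at a time:
  s_1 = 0 + 0 + 1 + 0 + 0 + 1 + 0 + 0 = 2 ≡ 0 (mod 2).
  s_2 = 0 + 1 + 0 + 0 + 0 + 1 + 0 + 0 = 2 ≡ 0 (mod 2).
  s_3 = 1 + 1 + 0 + 0 + 1 + 0 + 0 + 0 = 3 ≡ 1 (mod 2).
  s_4 = 1 + 1 + 1 + 0 + 0 + 0 + 1 + 0 = 4 ≡ 0 (mod 2).
s = (0, 0, 1, 0)^T — this equals column 2 of H (binary 0010), so error is at position 2.
Correct: flip bit 2 of r = 111010000100100 to get c = 101010000100100.


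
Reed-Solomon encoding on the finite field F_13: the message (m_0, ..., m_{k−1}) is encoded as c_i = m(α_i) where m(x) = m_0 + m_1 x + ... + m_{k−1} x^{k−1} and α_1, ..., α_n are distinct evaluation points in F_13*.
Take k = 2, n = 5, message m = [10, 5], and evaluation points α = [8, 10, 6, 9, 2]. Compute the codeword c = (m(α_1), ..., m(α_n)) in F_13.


c = [11, 8, 1, 3, 7]

Message polynomial: m(x) = 10 + 5·x (mod 13).
For each evaluation point α_i, compute m(α_i) mod 13:
  α_1 = 8: Horner steps 5 → 11, so m(8) = 11.
  α_2 = 10: Horner steps 5 → 8, so m(10) = 8.
  α_3 = 6: Horner steps 5 → 1, so m(6) = 1.
  α_4 = 9: Horner steps 5 → 3, so m(9) = 3.
  α_5 = 2: Horner steps 5 → 7, so m(2) = 7.
Codeword c = [11, 8, 1, 3, 7] ∈ F_13^5.


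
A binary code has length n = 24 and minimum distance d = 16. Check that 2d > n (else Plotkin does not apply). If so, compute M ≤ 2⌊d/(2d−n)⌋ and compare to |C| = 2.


Plotkin bound M ≤ 4; given |C| = 2 ≤ bound (satisfied).

Check applicability: 2d = 32, n = 24.
2d − n = 8 > 0, so Plotkin applies.
Compute d/(2d−n) = 16/8 ≈ 2.0000.
⌊d/(2d−n)⌋ = 2.
Plotkin bound: M ≤ 2·2 = 4.
Given |C| = 2, check: satisfied.
This |C| is below the Plotkin bound.


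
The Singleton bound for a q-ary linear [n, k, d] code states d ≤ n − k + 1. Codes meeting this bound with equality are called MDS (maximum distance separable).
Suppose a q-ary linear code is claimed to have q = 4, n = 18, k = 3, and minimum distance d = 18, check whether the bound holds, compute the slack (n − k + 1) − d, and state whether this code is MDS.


Singleton RHS = n − k + 1 = 16, slack = -2, bound violated (no such code; not MDS).

Singleton bound: d ≤ n − k + 1.
Here n = 18, k = 3, so n − k + 1 = 16.
Given d = 18, check d ≤ 16: NO.
Slack = (n − k + 1) − d = -2.
The slack is negative: d = 18 exceeds n − k + 1 = 16 by 2, so the Singleton bound is violated and no linear [18, 3, 18]_4 code can exist. In particular it is not MDS (MDS requires d = n − k + 1 exactly).
Description: the claimed parameters are [18, 3, 18]_4; such a code would be impossible (violates the Singleton bound).


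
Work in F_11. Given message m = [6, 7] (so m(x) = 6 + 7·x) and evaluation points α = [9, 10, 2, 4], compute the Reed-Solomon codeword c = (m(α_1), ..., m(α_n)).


c = [3, 10, 9, 1]

Message polynomial: m(x) = 6 + 7·x (mod 11).
For each evaluation point α_i, compute m(α_i) mod 11:
  α_1 = 9: Horner steps 7 → 3, so m(9) = 3.
  α_2 = 10: Horner steps 7 → 10, so m(10) = 10.
  α_3 = 2: Horner steps 7 → 9, so m(2) = 9.
  α_4 = 4: Horner steps 7 → 1, so m(4) = 1.
Codeword c = [3, 10, 9, 1] ∈ F_11^4.


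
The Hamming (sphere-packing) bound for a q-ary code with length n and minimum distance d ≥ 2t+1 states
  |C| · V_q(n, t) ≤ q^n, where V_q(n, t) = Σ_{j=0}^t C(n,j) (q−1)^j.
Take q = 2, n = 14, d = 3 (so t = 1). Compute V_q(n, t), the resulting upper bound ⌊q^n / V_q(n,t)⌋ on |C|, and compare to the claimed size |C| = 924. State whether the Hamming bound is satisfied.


V_q(n, t) = 15, q^n = 16384, Hamming bound = 1092, |C| = 924 ≤ bound (satisfied).

Step 1: Compute V_q(n, t) = Σ_{j=0}^1 C(n, j) (q−1)^j.
  j = 0: C(14,0)·(1)^0 = 1·1 = 1.
  j = 1: C(14,1)·(1)^1 = 14·1 = 14.
  V_q(n, t) = 1 + 14 = 15.
Step 2: q^n = 2^14 = 16384.
Step 3: Hamming bound ⌊q^n / V_q(n,t)⌋ = ⌊16384/15⌋ = 1092.
Step 4: Compare |C| = 924 to 1092: satisfied.
The claimed |C| lies below the Hamming bound.


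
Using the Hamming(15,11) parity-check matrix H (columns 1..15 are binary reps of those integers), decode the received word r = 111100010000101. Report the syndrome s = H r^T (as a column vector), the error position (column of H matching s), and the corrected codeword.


s = (1, 1, 1, 0)^T, error position = 14, corrected codeword c = 111100010000111

Compute s = H r^T mod 2 one row at a time:
  s_1 = 1 + 0 + 0 + 0 + 0 + 1 + 0 + 1 = 3 ≡ 1 (mod 2).
  s_2 = 1 + 0 + 0 + 0 + 0 + 1 + 0 + 1 = 3 ≡ 1 (mod 2).
  s_3 = 1 + 1 + 0 + 0 + 0 + 0 + 0 + 1 = 3 ≡ 1 (mod 2).
  s_4 = 1 + 1 + 0 + 0 + 0 + 0 + 1 + 1 = 4 ≡ 0 (mod 2).
s = (1, 1, 1, 0)^T — this equals column 14 of H (binary 1110), so error is at position 14.
Correct: flip bit 14 of r = 111100010000101 to get c = 111100010000111.


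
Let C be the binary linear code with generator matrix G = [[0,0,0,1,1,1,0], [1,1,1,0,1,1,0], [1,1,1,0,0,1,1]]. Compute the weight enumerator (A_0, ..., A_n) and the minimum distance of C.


Weight distribution: A_0 = 1, A_2 = 1, A_3 = 2, A_4 = 1, A_5 = 2, A_6 = 1. Minimum distance d = 2.

Enumerate all 2^3 = 8 messages m ∈ F_2^3.
For each, compute codeword c = mG in F_2^7, then tally its weight.
  m = 000 → c = 0000000, weight = 0.
  m = 100 → c = 0001110, weight = 3.
  m = 010 → c = 1110110, weight = 5.
  m = 110 → c = 1111000, weight = 4.
  m = 001 → c = 1110011, weight = 5.
  m = 101 → c = 1111101, weight = 6.
  m = 011 → c = 0000101, weight = 2.
  m = 111 → c = 0001011, weight = 3.
Tally weights:
  weight 0: 1 codewords.
  weight 2: 1 codewords.
  weight 3: 2 codewords.
  weight 4: 1 codewords.
  weight 5: 2 codewords.
  weight 6: 1 codewords.
Minimum distance d = smallest w > 0 with A_w > 0 = 2.
Sanity: Σ A_w = 8 = 2^3 = 8 ✓.


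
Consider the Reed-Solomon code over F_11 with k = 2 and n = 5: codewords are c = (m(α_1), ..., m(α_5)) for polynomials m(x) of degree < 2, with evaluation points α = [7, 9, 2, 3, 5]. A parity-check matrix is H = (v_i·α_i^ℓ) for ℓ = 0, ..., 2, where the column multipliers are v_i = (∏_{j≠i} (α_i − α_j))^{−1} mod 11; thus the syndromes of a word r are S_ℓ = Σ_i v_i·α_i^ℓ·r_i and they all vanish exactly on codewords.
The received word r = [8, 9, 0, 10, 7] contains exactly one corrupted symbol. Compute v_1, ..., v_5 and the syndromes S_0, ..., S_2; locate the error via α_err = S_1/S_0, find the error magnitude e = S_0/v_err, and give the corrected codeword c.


S = (10, 8, 2), error at position 4, error magnitude e = 4, c = [8, 9, 0, 6, 7].

Step 1: column multipliers v_i = (∏_{j≠i}(α_i − α_j))^{−1} mod 11.
  i = 1 (α = 7): (7−9)(7−2)(7−3)(7−5) = (−2)·5·4·2 = −80 ≡ 8, so v_1 = 8^{−1} = 7 (mod 11).
  i = 2 (α = 9): (9−7)(9−2)(9−3)(9−5) = 2·7·6·4 = 336 ≡ 6, so v_2 = 6^{−1} = 2 (mod 11).
  i = 3 (α = 2): (2−7)(2−9)(2−3)(2−5) = (−5)·(−7)·(−1)·(−3) = 105 ≡ 6, so v_3 = 6^{−1} = 2 (mod 11).
  i = 4 (α = 3): (3−7)(3−9)(3−2)(3−5) = (−4)·(−6)·1·(−2) = −48 ≡ 7, so v_4 = 7^{−1} = 8 (mod 11).
  i = 5 (α = 5): (5−7)(5−9)(5−2)(5−3) = (−2)·(−4)·3·2 = 48 ≡ 4, so v_5 = 4^{−1} = 3 (mod 11).
  v = [7, 2, 2, 8, 3].
Step 2: syndromes of r = [8, 9, 0, 10, 7] (all sums mod 11).
  S_0 = Σ v_i r_i = 7·8 + 2·9 + 2·0 + 8·10 + 3·7 = 175 ≡ 10.
  S_1 = Σ v_i α_i r_i = 7·7·8 + 2·9·9 + 2·2·0 + 8·3·10 + 3·5·7 = 899 ≡ 8.
  α_i^2 mod 11 = [5, 4, 4, 9, 3].
  S_2 = Σ v_i α_i^2 r_i = 7·5·8 + 2·4·9 + 2·4·0 + 8·9·10 + 3·3·7 = 1135 ≡ 2.
  S = (10, 8, 2) ≠ 0, so r is not a codeword (an error is present).
Step 3: locate the error. For a single error e at position i, S_ℓ = v_i·e·α_i^ℓ, so α_err = S_1/S_0.
  S_0^{−1} = 10^{−1} = 10 (mod 11), so α_err = 8·10 = 80 ≡ 3 = α_4. Error position i = 4.
  Consistency check: S_2/S_1 = 2·7 = 14 ≡ 3 = α_err ✓ (single-error assumption holds).
Step 4: error magnitude e = S_0/v_4 = S_0·∏_{j≠4}(α_4 − α_j) = 10·7 = 70 ≡ 4 (mod 11).
Step 5: correct position 4: c_4 = r_4 − e = 10 − 4 ≡ 6 (mod 11). Hence c = [8, 9, 0, 6, 7].
  Check: interpolating c through the α_i gives m(x) = 10 + 6·x (degree < 2) with m(α_i) = c_i for every i, so c is indeed a codeword.


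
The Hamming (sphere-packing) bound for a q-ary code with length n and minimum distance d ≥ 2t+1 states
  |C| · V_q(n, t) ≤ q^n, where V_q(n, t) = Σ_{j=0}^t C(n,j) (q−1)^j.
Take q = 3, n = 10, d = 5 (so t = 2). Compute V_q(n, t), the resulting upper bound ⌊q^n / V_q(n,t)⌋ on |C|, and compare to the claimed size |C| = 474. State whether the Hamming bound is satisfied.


V_q(n, t) = 201, q^n = 59049, Hamming bound = 293, |C| = 474 > bound (violated).

Step 1: Compute V_q(n, t) = Σ_{j=0}^2 C(n, j) (q−1)^j.
  j = 0: C(10,0)·(2)^0 = 1·1 = 1.
  j = 1: C(10,1)·(2)^1 = 10·2 = 20.
  j = 2: C(10,2)·(2)^2 = 45·4 = 180.
  V_q(n, t) = 1 + 20 + 180 = 201.
Step 2: q^n = 3^10 = 59049.
Step 3: Hamming bound ⌊q^n / V_q(n,t)⌋ = ⌊59049/201⌋ = 293.
Step 4: Compare |C| = 474 to 293: violated.
The claimed |C| lies above the Hamming bound, so no 3-ary code of length 10 with d ≥ 5 can have 474 codewords.


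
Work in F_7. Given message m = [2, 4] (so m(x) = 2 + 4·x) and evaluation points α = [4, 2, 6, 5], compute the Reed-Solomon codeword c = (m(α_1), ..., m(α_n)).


c = [4, 3, 5, 1]

Message polynomial: m(x) = 2 + 4·x (mod 7).
For each evaluation point α_i, compute m(α_i) mod 7:
  α_1 = 4: Horner steps 4 → 4, so m(4) = 4.
  α_2 = 2: Horner steps 4 → 3, so m(2) = 3.
  α_3 = 6: Horner steps 4 → 5, so m(6) = 5.
  α_4 = 5: Horner steps 4 → 1, so m(5) = 1.
Codeword c = [4, 3, 5, 1] ∈ F_7^4.


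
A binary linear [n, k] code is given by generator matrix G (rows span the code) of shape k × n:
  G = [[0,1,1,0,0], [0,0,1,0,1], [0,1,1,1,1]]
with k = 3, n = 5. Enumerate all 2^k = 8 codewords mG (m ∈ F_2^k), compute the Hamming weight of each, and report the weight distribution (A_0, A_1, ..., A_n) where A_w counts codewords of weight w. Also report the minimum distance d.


Weight distribution: A_0 = 1, A_2 = 6, A_4 = 1. Minimum distance d = 2.

Enumerate all 2^3 = 8 messages m ∈ F_2^3.
For each, compute codeword c = mG in F_2^5, then tally its weight.
  m = 000 → c = 00000, weight = 0.
  m = 100 → c = 01100, weight = 2.
  m = 010 → c = 00101, weight = 2.
  m = 110 → c = 01001, weight = 2.
  m = 001 → c = 01111, weight = 4.
  m = 101 → c = 00011, weight = 2.
  m = 011 → c = 01010, weight = 2.
  m = 111 → c = 00110, weight = 2.
Tally weights:
  weight 0: 1 codewords.
  weight 2: 6 codewords.
  weight 4: 1 codewords.
Minimum distance d = smallest w > 0 with A_w > 0 = 2.
Sanity: Σ A_w = 8 = 2^3 = 8 ✓.


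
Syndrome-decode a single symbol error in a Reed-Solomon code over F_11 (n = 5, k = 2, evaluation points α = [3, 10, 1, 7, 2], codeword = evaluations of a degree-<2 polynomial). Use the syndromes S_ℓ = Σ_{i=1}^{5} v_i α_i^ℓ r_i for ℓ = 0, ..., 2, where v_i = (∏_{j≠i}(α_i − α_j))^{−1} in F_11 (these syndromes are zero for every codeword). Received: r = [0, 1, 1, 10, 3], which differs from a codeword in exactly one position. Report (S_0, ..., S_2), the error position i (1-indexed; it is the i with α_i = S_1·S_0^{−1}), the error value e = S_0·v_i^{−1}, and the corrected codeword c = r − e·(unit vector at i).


S = (8, 8, 8), error at position 3, error magnitude e = 6, c = [0, 1, 6, 10, 3].

Step 1: column multipliers v_i = (∏_{j≠i}(α_i − α_j))^{−1} mod 11.
  i = 1 (α = 3): (3−10)(3−1)(3−7)(3−2) = (−7)·2·(−4)·1 = 56 ≡ 1, so v_1 = 1^{−1} = 1 (mod 11).
  i = 2 (α = 10): (10−3)(10−1)(10−7)(10−2) = 7·9·3·8 = 1512 ≡ 5, so v_2 = 5^{−1} = 9 (mod 11).
  i = 3 (α = 1): (1−3)(1−10)(1−7)(1−2) = (−2)·(−9)·(−6)·(−1) = 108 ≡ 9, so v_3 = 9^{−1} = 5 (mod 11).
  i = 4 (α = 7): (7−3)(7−10)(7−1)(7−2) = 4·(−3)·6·5 = −360 ≡ 3, so v_4 = 3^{−1} = 4 (mod 11).
  i = 5 (α = 2): (2−3)(2−10)(2−1)(2−7) = (−1)·(−8)·1·(−5) = −40 ≡ 4, so v_5 = 4^{−1} = 3 (mod 11).
  v = [1, 9, 5, 4, 3].
Step 2: syndromes of r = [0, 1, 1, 10, 3] (all sums mod 11).
  S_0 = Σ v_i r_i = 1·0 + 9·1 + 5·1 + 4·10 + 3·3 = 63 ≡ 8.
  S_1 = Σ v_i α_i r_i = 1·3·0 + 9·10·1 + 5·1·1 + 4·7·10 + 3·2·3 = 393 ≡ 8.
  α_i^2 mod 11 = [9, 1, 1, 5, 4].
  S_2 = Σ v_i α_i^2 r_i = 1·9·0 + 9·1·1 + 5·1·1 + 4·5·10 + 3·4·3 = 250 ≡ 8.
  S = (8, 8, 8) ≠ 0, so r is not a codeword (an error is present).
Step 3: locate the error. For a single error e at position i, S_ℓ = v_i·e·α_i^ℓ, so α_err = S_1/S_0.
  S_0^{−1} = 8^{−1} = 7 (mod 11), so α_err = 8·7 = 56 ≡ 1 = α_3. Error position i = 3.
  Consistency check: S_2/S_1 = 8·7 = 56 ≡ 1 = α_err ✓ (single-error assumption holds).
Step 4: error magnitude e = S_0/v_3 = S_0·∏_{j≠3}(α_3 − α_j) = 8·9 = 72 ≡ 6 (mod 11).
Step 5: correct position 3: c_3 = r_3 − e = 1 − 6 ≡ 6 (mod 11). Hence c = [0, 1, 6, 10, 3].
  Check: interpolating c through the α_i gives m(x) = 9 + 8·x (degree < 2) with m(α_i) = c_i for every i, so c is indeed a codeword.


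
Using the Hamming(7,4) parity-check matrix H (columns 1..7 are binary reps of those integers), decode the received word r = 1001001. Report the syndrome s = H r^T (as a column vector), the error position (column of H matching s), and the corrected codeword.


s = (0, 1, 0)^T, error position = 2, corrected codeword c = 1101001

Compute s = H r^T mod 2 one row at a time:
  s_1 = 1 + 0 + 0 + 1 = 2 ≡ 0 (mod 2).
  s_2 = 0 + 0 + 0 + 1 = 1 ≡ 1 (mod 2).
  s_3 = 1 + 0 + 0 + 1 = 2 ≡ 0 (mod 2).
s = (0, 1, 0)^T — this equals column 2 of H (binary 010), so error is at position 2.
Correct: flip bit 2 of r = 1001001 to get c = 1101001.


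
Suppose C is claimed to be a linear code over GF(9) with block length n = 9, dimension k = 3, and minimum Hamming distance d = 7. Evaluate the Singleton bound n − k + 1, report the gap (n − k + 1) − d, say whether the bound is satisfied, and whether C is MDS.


Singleton RHS = n − k + 1 = 7, slack = 0, bound satisfied, MDS.

Singleton bound: d ≤ n − k + 1.
Here n = 9, k = 3, so n − k + 1 = 7.
Given d = 7, check d ≤ 7: YES.
Slack = (n − k + 1) − d = 0.
The code is MDS (slack = 0).
Description: the claimed parameters are [9, 3, 7]_9; such a code would be MDS (meets Singleton bound).


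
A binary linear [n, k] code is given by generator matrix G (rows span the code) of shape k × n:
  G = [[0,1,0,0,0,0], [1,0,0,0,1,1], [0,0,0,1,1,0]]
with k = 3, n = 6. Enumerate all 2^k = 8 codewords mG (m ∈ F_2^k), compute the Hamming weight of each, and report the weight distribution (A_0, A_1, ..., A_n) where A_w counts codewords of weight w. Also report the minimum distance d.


Weight distribution: A_0 = 1, A_1 = 1, A_2 = 1, A_3 = 3, A_4 = 2. Minimum distance d = 1.

Enumerate all 2^3 = 8 messages m ∈ F_2^3.
For each, compute codeword c = mG in F_2^6, then tally its weight.
  m = 000 → c = 000000, weight = 0.
  m = 100 → c = 010000, weight = 1.
  m = 010 → c = 100011, weight = 3.
  m = 110 → c = 110011, weight = 4.
  m = 001 → c = 000110, weight = 2.
  m = 101 → c = 010110, weight = 3.
  m = 011 → c = 100101, weight = 3.
  m = 111 → c = 110101, weight = 4.
Tally weights:
  weight 0: 1 codewords.
  weight 1: 1 codewords.
  weight 2: 1 codewords.
  weight 3: 3 codewords.
  weight 4: 2 codewords.
Minimum distance d = smallest w > 0 with A_w > 0 = 1.
Sanity: Σ A_w = 8 = 2^3 = 8 ✓.


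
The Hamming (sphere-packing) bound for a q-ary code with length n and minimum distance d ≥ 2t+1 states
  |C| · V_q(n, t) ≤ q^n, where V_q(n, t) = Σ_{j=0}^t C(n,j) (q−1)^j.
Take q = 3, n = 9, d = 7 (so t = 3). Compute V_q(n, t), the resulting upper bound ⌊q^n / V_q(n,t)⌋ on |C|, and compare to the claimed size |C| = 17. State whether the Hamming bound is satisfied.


V_q(n, t) = 835, q^n = 19683, Hamming bound = 23, |C| = 17 ≤ bound (satisfied).

Step 1: Compute V_q(n, t) = Σ_{j=0}^3 C(n, j) (q−1)^j.
  j = 0: C(9,0)·(2)^0 = 1·1 = 1.
  j = 1: C(9,1)·(2)^1 = 9·2 = 18.
  j = 2: C(9,2)·(2)^2 = 36·4 = 144.
  j = 3: C(9,3)·(2)^3 = 84·8 = 672.
  V_q(n, t) = 1 + 18 + 144 + 672 = 835.
Step 2: q^n = 3^9 = 19683.
Step 3: Hamming bound ⌊q^n / V_q(n,t)⌋ = ⌊19683/835⌋ = 23.
Step 4: Compare |C| = 17 to 23: satisfied.
The claimed |C| lies below the Hamming bound.


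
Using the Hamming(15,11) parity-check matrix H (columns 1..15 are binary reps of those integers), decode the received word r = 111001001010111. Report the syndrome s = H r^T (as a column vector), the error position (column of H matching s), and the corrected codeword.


s = (1, 0, 0, 0)^T, error position = 8, corrected codeword c = 111001011010111

Compute s = H r^T mod 2 one row at a time:
  s_1 = 0 + 1 + 0 + 1 + 0 + 1 + 1 + 1 = 5 ≡ 1 (mod 2).
  s_2 = 0 + 0 + 1 + 0 + 0 + 1 + 1 + 1 = 4 ≡ 0 (mod 2).
  s_3 = 1 + 1 + 1 + 0 + 0 + 1 + 1 + 1 = 6 ≡ 0 (mod 2).
  s_4 = 1 + 1 + 0 + 0 + 1 + 1 + 1 + 1 = 6 ≡ 0 (mod 2).
s = (1, 0, 0, 0)^T — this equals column 8 of H (binary 1000), so error is at position 8.
Correct: flip bit 8 of r = 111001001010111 to get c = 111001011010111.


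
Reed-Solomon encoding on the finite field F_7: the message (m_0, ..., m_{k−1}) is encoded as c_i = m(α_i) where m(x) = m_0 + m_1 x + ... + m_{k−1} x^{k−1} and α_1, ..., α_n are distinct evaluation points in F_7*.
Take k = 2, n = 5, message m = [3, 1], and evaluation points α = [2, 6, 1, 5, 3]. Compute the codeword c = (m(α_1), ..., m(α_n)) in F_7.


c = [5, 2, 4, 1, 6]

Message polynomial: m(x) = 3 + 1·x (mod 7).
For each evaluation point α_i, compute m(α_i) mod 7:
  α_1 = 2: Horner steps 1 → 5, so m(2) = 5.
  α_2 = 6: Horner steps 1 → 2, so m(6) = 2.
  α_3 = 1: Horner steps 1 → 4, so m(1) = 4.
  α_4 = 5: Horner steps 1 → 1, so m(5) = 1.
  α_5 = 3: Horner steps 1 → 6, so m(3) = 6.
Codeword c = [5, 2, 4, 1, 6] ∈ F_7^5.


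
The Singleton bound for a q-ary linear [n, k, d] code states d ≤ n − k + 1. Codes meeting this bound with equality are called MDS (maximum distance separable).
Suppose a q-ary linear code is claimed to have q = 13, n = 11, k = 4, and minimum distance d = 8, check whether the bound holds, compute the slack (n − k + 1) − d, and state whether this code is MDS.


Singleton RHS = n − k + 1 = 8, slack = 0, bound satisfied, MDS.

Singleton bound: d ≤ n − k + 1.
Here n = 11, k = 4, so n − k + 1 = 8.
Given d = 8, check d ≤ 8: YES.
Slack = (n − k + 1) − d = 0.
The code is MDS (slack = 0).
Description: the claimed parameters are [11, 4, 8]_13; such a code would be MDS (meets Singleton bound).


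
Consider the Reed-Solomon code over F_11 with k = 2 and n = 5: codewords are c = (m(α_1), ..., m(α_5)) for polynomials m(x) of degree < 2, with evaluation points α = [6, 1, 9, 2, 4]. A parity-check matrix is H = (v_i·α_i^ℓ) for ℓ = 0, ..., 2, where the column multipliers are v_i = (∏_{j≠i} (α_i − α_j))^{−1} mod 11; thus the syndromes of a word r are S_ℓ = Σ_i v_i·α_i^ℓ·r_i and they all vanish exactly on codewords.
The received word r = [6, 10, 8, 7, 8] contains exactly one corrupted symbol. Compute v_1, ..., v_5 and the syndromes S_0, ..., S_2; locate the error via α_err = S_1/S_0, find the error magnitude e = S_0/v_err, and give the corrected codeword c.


S = (8, 10, 7), error at position 5, error magnitude e = 7, c = [6, 10, 8, 7, 1].

Step 1: column multipliers v_i = (∏_{j≠i}(α_i − α_j))^{−1} mod 11.
  i = 1 (α = 6): (6−1)(6−9)(6−2)(6−4) = 5·(−3)·4·2 = −120 ≡ 1, so v_1 = 1^{−1} = 1 (mod 11).
  i = 2 (α = 1): (1−6)(1−9)(1−2)(1−4) = (−5)·(−8)·(−1)·(−3) = 120 ≡ 10, so v_2 = 10^{−1} = 10 (mod 11).
  i = 3 (α = 9): (9−6)(9−1)(9−2)(9−4) = 3·8·7·5 = 840 ≡ 4, so v_3 = 4^{−1} = 3 (mod 11).
  i = 4 (α = 2): (2−6)(2−1)(2−9)(2−4) = (−4)·1·(−7)·(−2) = −56 ≡ 10, so v_4 = 10^{−1} = 10 (mod 11).
  i = 5 (α = 4): (4−6)(4−1)(4−9)(4−2) = (−2)·3·(−5)·2 = 60 ≡ 5, so v_5 = 5^{−1} = 9 (mod 11).
  v = [1, 10, 3, 10, 9].
Step 2: syndromes of r = [6, 10, 8, 7, 8] (all sums mod 11).
  S_0 = Σ v_i r_i = 1·6 + 10·10 + 3·8 + 10·7 + 9·8 = 272 ≡ 8.
  S_1 = Σ v_i α_i r_i = 1·6·6 + 10·1·10 + 3·9·8 + 10·2·7 + 9·4·8 = 780 ≡ 10.
  α_i^2 mod 11 = [3, 1, 4, 4, 5].
  S_2 = Σ v_i α_i^2 r_i = 1·3·6 + 10·1·10 + 3·4·8 + 10·4·7 + 9·5·8 = 854 ≡ 7.
  S = (8, 10, 7) ≠ 0, so r is not a codeword (an error is present).
Step 3: locate the error. For a single error e at position i, S_ℓ = v_i·e·α_i^ℓ, so α_err = S_1/S_0.
  S_0^{−1} = 8^{−1} = 7 (mod 11), so α_err = 10·7 = 70 ≡ 4 = α_5. Error position i = 5.
  Consistency check: S_2/S_1 = 7·10 = 70 ≡ 4 = α_err ✓ (single-error assumption holds).
Step 4: error magnitude e = S_0/v_5 = S_0·∏_{j≠5}(α_5 − α_j) = 8·5 = 40 ≡ 7 (mod 11).
Step 5: correct position 5: c_5 = r_5 − e = 8 − 7 ≡ 1 (mod 11). Hence c = [6, 10, 8, 7, 1].
  Check: interpolating c through the α_i gives m(x) = 2 + 8·x (degree < 2) with m(α_i) = c_i for every i, so c is indeed a codeword.


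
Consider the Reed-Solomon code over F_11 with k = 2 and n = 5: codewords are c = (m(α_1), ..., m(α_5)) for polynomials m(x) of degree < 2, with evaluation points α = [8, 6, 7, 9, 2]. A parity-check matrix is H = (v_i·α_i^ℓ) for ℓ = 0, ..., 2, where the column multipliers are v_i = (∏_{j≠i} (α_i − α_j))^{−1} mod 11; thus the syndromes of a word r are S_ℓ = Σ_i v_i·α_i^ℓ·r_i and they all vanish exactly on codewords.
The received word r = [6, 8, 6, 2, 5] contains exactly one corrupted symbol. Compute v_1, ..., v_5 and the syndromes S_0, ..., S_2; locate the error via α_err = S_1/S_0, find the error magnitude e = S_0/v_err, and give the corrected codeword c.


S = (9, 6, 4), error at position 1, error magnitude e = 2, c = [4, 8, 6, 2, 5].

Step 1: column multipliers v_i = (∏_{j≠i}(α_i − α_j))^{−1} mod 11.
  i = 1 (α = 8): (8−6)(8−7)(8−9)(8−2) = 2·1·(−1)·6 = −12 ≡ 10, so v_1 = 10^{−1} = 10 (mod 11).
  i = 2 (α = 6): (6−8)(6−7)(6−9)(6−2) = (−2)·(−1)·(−3)·4 = −24 ≡ 9, so v_2 = 9^{−1} = 5 (mod 11).
  i = 3 (α = 7): (7−8)(7−6)(7−9)(7−2) = (−1)·1·(−2)·5 = 10 ≡ 10, so v_3 = 10^{−1} = 10 (mod 11).
  i = 4 (α = 9): (9−8)(9−6)(9−7)(9−2) = 1·3·2·7 = 42 ≡ 9, so v_4 = 9^{−1} = 5 (mod 11).
  i = 5 (α = 2): (2−8)(2−6)(2−7)(2−9) = (−6)·(−4)·(−5)·(−7) = 840 ≡ 4, so v_5 = 4^{−1} = 3 (mod 11).
  v = [10, 5, 10, 5, 3].
Step 2: syndromes of r = [6, 8, 6, 2, 5] (all sums mod 11).
  S_0 = Σ v_i r_i = 10·6 + 5·8 + 10·6 + 5·2 + 3·5 = 185 ≡ 9.
  S_1 = Σ v_i α_i r_i = 10·8·6 + 5·6·8 + 10·7·6 + 5·9·2 + 3·2·5 = 1260 ≡ 6.
  α_i^2 mod 11 = [9, 3, 5, 4, 4].
  S_2 = Σ v_i α_i^2 r_i = 10·9·6 + 5·3·8 + 10·5·6 + 5·4·2 + 3·4·5 = 1060 ≡ 4.
  S = (9, 6, 4) ≠ 0, so r is not a codeword (an error is present).
Step 3: locate the error. For a single error e at position i, S_ℓ = v_i·e·α_i^ℓ, so α_err = S_1/S_0.
  S_0^{−1} = 9^{−1} = 5 (mod 11), so α_err = 6·5 = 30 ≡ 8 = α_1. Error position i = 1.
  Consistency check: S_2/S_1 = 4·2 = 8 ≡ 8 = α_err ✓ (single-error assumption holds).
Step 4: error magnitude e = S_0/v_1 = S_0·∏_{j≠1}(α_1 − α_j) = 9·10 = 90 ≡ 2 (mod 11).
Step 5: correct position 1: c_1 = r_1 − e = 6 − 2 ≡ 4 (mod 11). Hence c = [4, 8, 6, 2, 5].
  Check: interpolating c through the α_i gives m(x) = 9 + 9·x (degree < 2) with m(α_i) = c_i for every i, so c is indeed a codeword.


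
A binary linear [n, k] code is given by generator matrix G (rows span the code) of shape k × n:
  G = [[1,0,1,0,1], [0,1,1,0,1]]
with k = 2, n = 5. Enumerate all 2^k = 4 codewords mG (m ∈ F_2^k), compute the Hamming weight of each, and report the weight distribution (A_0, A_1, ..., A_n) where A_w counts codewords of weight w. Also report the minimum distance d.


Weight distribution: A_0 = 1, A_2 = 1, A_3 = 2. Minimum distance d = 2.

Enumerate all 2^2 = 4 messages m ∈ F_2^2.
For each, compute codeword c = mG in F_2^5, then tally its weight.
  m = 00 → c = 00000, weight = 0.
  m = 10 → c = 10101, weight = 3.
  m = 01 → c = 01101, weight = 3.
  m = 11 → c = 11000, weight = 2.
Tally weights:
  weight 0: 1 codewords.
  weight 2: 1 codewords.
  weight 3: 2 codewords.
Minimum distance d = smallest w > 0 with A_w > 0 = 2.
Sanity: Σ A_w = 4 = 2^2 = 4 ✓.


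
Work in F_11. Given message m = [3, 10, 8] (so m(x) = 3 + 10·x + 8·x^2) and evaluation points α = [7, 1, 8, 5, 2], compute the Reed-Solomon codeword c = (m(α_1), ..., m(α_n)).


c = [3, 10, 1, 0, 0]

Message polynomial: m(x) = 3 + 10·x + 8·x^2 (mod 11).
For each evaluation point α_i, compute m(α_i) mod 11:
  α_1 = 7: Horner steps 8 → 0 → 3, so m(7) = 3.
  α_2 = 1: Horner steps 8 → 7 → 10, so m(1) = 10.
  α_3 = 8: Horner steps 8 → 8 → 1, so m(8) = 1.
  α_4 = 5: Horner steps 8 → 6 → 0, so m(5) = 0.
  α_5 = 2: Horner steps 8 → 4 → 0, so m(2) = 0.
Codeword c = [3, 10, 1, 0, 0] ∈ F_11^5.


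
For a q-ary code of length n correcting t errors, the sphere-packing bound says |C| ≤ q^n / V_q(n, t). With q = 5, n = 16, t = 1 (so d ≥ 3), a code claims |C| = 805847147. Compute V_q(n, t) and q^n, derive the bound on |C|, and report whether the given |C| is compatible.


V_q(n, t) = 65, q^n = 152587890625, Hamming bound = 2347506009, |C| = 805847147 ≤ bound (satisfied).

Step 1: Compute V_q(n, t) = Σ_{j=0}^1 C(n, j) (q−1)^j.
  j = 0: C(16,0)·(4)^0 = 1·1 = 1.
  j = 1: C(16,1)·(4)^1 = 16·4 = 64.
  V_q(n, t) = 1 + 64 = 65.
Step 2: q^n = 5^16 = 152587890625.
Step 3: Hamming bound ⌊q^n / V_q(n,t)⌋ = ⌊152587890625/65⌋ = 2347506009.
Step 4: Compare |C| = 805847147 to 2347506009: satisfied.
The claimed |C| lies below the Hamming bound.


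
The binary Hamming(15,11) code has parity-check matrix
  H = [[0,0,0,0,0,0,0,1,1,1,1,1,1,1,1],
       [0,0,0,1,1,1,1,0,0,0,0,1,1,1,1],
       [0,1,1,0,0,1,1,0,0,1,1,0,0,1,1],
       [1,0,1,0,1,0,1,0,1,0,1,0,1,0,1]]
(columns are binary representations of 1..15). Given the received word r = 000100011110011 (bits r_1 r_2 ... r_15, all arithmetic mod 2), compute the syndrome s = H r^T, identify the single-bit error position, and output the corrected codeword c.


s = (0, 1, 0, 1)^T, error position = 5, corrected codeword c = 000110011110011

Compute s = H r^T mod 2 one row at a time:
  s_1 = 1 + 1 + 1 + 1 + 0 + 0 + 1 + 1 = 6 ≡ 0 (mod 2).
  s_2 = 1 + 0 + 0 + 0 + 0 + 0 + 1 + 1 = 3 ≡ 1 (mod 2).
  s_3 = 0 + 0 + 0 + 0 + 1 + 1 + 1 + 1 = 4 ≡ 0 (mod 2).
  s_4 = 0 + 0 + 0 + 0 + 1 + 1 + 0 + 1 = 3 ≡ 1 (mod 2).
s = (0, 1, 0, 1)^T — this equals column 5 of H (binary 0101), so error is at position 5.
Correct: flip bit 5 of r = 000100011110011 to get c = 000110011110011.


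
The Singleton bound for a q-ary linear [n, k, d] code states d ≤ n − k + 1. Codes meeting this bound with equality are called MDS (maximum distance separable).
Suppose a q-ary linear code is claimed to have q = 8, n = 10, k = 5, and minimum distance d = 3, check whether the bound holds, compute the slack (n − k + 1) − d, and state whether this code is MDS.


Singleton RHS = n − k + 1 = 6, slack = 3, bound satisfied, not MDS.

Singleton bound: d ≤ n − k + 1.
Here n = 10, k = 5, so n − k + 1 = 6.
Given d = 3, check d ≤ 6: YES.
Slack = (n − k + 1) − d = 3.
The code is NOT MDS (slack = 3 > 0).
Description: the claimed parameters are [10, 5, 3]_8; such a code would be non-MDS.


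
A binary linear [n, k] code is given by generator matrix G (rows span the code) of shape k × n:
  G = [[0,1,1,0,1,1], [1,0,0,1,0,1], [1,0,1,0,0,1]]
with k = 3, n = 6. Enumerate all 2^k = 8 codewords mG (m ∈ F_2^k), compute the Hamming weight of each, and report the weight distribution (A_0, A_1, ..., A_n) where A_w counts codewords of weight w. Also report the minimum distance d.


Weight distribution: A_0 = 1, A_2 = 1, A_3 = 3, A_4 = 2, A_5 = 1. Minimum distance d = 2.

Enumerate all 2^3 = 8 messages m ∈ F_2^3.
For each, compute codeword c = mG in F_2^6, then tally its weight.
  m = 000 → c = 000000, weight = 0.
  m = 100 → c = 011011, weight = 4.
  m = 010 → c = 100101, weight = 3.
  m = 110 → c = 111110, weight = 5.
  m = 001 → c = 101001, weight = 3.
  m = 101 → c = 110010, weight = 3.
  m = 011 → c = 001100, weight = 2.
  m = 111 → c = 010111, weight = 4.
Tally weights:
  weight 0: 1 codewords.
  weight 2: 1 codewords.
  weight 3: 3 codewords.
  weight 4: 2 codewords.
  weight 5: 1 codewords.
Minimum distance d = smallest w > 0 with A_w > 0 = 2.
Sanity: Σ A_w = 8 = 2^3 = 8 ✓.


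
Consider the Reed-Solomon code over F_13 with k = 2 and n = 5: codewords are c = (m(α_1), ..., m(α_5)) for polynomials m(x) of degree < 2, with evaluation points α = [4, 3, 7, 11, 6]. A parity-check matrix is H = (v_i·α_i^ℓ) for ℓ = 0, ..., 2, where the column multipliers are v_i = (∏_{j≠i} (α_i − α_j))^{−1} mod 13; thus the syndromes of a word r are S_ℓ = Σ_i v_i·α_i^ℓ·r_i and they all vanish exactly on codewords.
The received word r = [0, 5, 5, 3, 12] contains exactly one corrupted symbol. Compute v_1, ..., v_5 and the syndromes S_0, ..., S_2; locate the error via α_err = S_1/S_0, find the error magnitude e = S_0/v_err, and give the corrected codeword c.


S = (10, 4, 12), error at position 2, error magnitude e = 11, c = [0, 7, 5, 3, 12].

Step 1: column multipliers v_i = (∏_{j≠i}(α_i − α_j))^{−1} mod 13.
  i = 1 (α = 4): (4−3)(4−7)(4−11)(4−6) = 1·(−3)·(−7)·(−2) = −42 ≡ 10, so v_1 = 10^{−1} = 4 (mod 13).
  i = 2 (α = 3): (3−4)(3−7)(3−11)(3−6) = (−1)·(−4)·(−8)·(−3) = 96 ≡ 5, so v_2 = 5^{−1} = 8 (mod 13).
  i = 3 (α = 7): (7−4)(7−3)(7−11)(7−6) = 3·4·(−4)·1 = −48 ≡ 4, so v_3 = 4^{−1} = 10 (mod 13).
  i = 4 (α = 11): (11−4)(11−3)(11−7)(11−6) = 7·8·4·5 = 1120 ≡ 2, so v_4 = 2^{−1} = 7 (mod 13).
  i = 5 (α = 6): (6−4)(6−3)(6−7)(6−11) = 2·3·(−1)·(−5) = 30 ≡ 4, so v_5 = 4^{−1} = 10 (mod 13).
  v = [4, 8, 10, 7, 10].
Step 2: syndromes of r = [0, 5, 5, 3, 12] (all sums mod 13).
  S_0 = Σ v_i r_i = 4·0 + 8·5 + 10·5 + 7·3 + 10·12 = 231 ≡ 10.
  S_1 = Σ v_i α_i r_i = 4·4·0 + 8·3·5 + 10·7·5 + 7·11·3 + 10·6·12 = 1421 ≡ 4.
  α_i^2 mod 13 = [3, 9, 10, 4, 10].
  S_2 = Σ v_i α_i^2 r_i = 4·3·0 + 8·9·5 + 10·10·5 + 7·4·3 + 10·10·12 = 2144 ≡ 12.
  S = (10, 4, 12) ≠ 0, so r is not a codeword (an error is present).
Step 3: locate the error. For a single error e at position i, S_ℓ = v_i·e·α_i^ℓ, so α_err = S_1/S_0.
  S_0^{−1} = 10^{−1} = 4 (mod 13), so α_err = 4·4 = 16 ≡ 3 = α_2. Error position i = 2.
  Consistency check: S_2/S_1 = 12·10 = 120 ≡ 3 = α_err ✓ (single-error assumption holds).
Step 4: error magnitude e = S_0/v_2 = S_0·∏_{j≠2}(α_2 − α_j) = 10·5 = 50 ≡ 11 (mod 13).
Step 5: correct position 2: c_2 = r_2 − e = 5 − 11 ≡ 7 (mod 13). Hence c = [0, 7, 5, 3, 12].
  Check: interpolating c through the α_i gives m(x) = 2 + 6·x (degree < 2) with m(α_i) = c_i for every i, so c is indeed a codeword.
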